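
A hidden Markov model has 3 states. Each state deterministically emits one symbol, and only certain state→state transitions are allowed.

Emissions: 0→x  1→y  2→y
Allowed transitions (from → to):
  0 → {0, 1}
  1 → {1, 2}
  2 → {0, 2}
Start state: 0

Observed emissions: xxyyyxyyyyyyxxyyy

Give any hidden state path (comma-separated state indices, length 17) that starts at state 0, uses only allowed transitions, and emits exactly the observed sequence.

  pos 0: x in {0}, choose 0; start
  pos 1: x in {0}, choose 0; 0->0 ok
  pos 2: y in {1,2}, choose 1; 0->1 ok
  pos 3: y in {1,2}, choose 2; 1->2 ok
  pos 4: y in {1,2}, choose 2; 2->2 ok
  pos 5: x in {0}, choose 0; 2->0 ok
  pos 6: y in {1,2}, choose 1; 0->1 ok
  pos 7: y in {1,2}, choose 1; 1->1 ok
  pos 8: y in {1,2}, choose 1; 1->1 ok
  pos 9: y in {1,2}, choose 2; 1->2 ok
  pos 10: y in {1,2}, choose 2; 2->2 ok
  pos 11: y in {1,2}, choose 2; 2->2 ok
  pos 12: x in {0}, choose 0; 2->0 ok
  pos 13: x in {0}, choose 0; 0->0 ok
  pos 14: y in {1,2}, choose 1; 0->1 ok
  pos 15: y in {1,2}, choose 1; 1->1 ok
  pos 16: y in {1,2}, choose 2; 1->2 ok

0,0,1,2,2,0,1,1,1,2,2,2,0,0,1,1,2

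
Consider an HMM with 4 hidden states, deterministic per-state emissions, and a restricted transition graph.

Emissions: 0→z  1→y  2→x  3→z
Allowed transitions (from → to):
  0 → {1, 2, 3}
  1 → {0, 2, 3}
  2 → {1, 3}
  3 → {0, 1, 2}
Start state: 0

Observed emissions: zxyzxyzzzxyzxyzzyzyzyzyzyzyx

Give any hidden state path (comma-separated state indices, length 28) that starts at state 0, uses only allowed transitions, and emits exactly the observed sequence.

  t0 'z' -> {0,3}, take 0 (start)
  t1 'x' -> {2}, take 2 (0->2 ok)
  t2 'y' -> {1}, take 1 (2->1 ok)
  t3 'z' -> {0,3}, take 3 (1->3 ok)
  t4 'x' -> {2}, take 2 (3->2 ok)
  t5 'y' -> {1}, take 1 (2->1 ok)
  t6 'z' -> {0,3}, take 0 (1->0 ok)
  t7 'z' -> {0,3}, take 3 (0->3 ok)
  t8 'z' -> {0,3}, take 0 (3->0 ok)
  t9 'x' -> {2}, take 2 (0->2 ok)
  t10 'y' -> {1}, take 1 (2->1 ok)
  t11 'z' -> {0,3}, take 0 (1->0 ok)
  t12 'x' -> {2}, take 2 (0->2 ok)
  t13 'y' -> {1}, take 1 (2->1 ok)
  t14 'z' -> {0,3}, take 3 (1->3 ok)
  t15 'z' -> {0,3}, take 0 (3->0 ok)
  t16 'y' -> {1}, take 1 (0->1 ok)
  t17 'z' -> {0,3}, take 0 (1->0 ok)
  t18 'y' -> {1}, take 1 (0->1 ok)
  t19 'z' -> {0,3}, take 0 (1->0 ok)
  t20 'y' -> {1}, take 1 (0->1 ok)
  t21 'z' -> {0,3}, take 0 (1->0 ok)
  t22 'y' -> {1}, take 1 (0->1 ok)
  t23 'z' -> {0,3}, take 3 (1->3 ok)
  t24 'y' -> {1}, take 1 (3->1 ok)
  t25 'z' -> {0,3}, take 3 (1->3 ok)
  t26 'y' -> {1}, take 1 (3->1 ok)
  t27 'x' -> {2}, take 2 (1->2 ok)

0,2,1,3,2,1,0,3,0,2,1,0,2,1,3,0,1,0,1,0,1,0,1,3,1,3,1,2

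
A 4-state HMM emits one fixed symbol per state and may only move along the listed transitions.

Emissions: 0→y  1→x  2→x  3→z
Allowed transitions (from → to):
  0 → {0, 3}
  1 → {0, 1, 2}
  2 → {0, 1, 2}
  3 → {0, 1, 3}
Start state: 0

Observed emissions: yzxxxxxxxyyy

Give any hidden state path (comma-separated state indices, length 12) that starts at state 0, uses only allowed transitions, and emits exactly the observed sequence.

0,3,1,2,1,2,1,1,2,0,0,0

  pos 0: y in {0}, choose 0; start
  pos 1: z in {3}, choose 3; 0->3 ok
  pos 2: x in {1,2}, choose 1; 3->1 ok
  pos 3: x in {1,2}, choose 2; 1->2 ok
  pos 4: x in {1,2}, choose 1; 2->1 ok
  pos 5: x in {1,2}, choose 2; 1->2 ok
  pos 6: x in {1,2}, choose 1; 2->1 ok
  pos 7: x in {1,2}, choose 1; 1->1 ok
  pos 8: x in {1,2}, choose 2; 1->2 ok
  pos 9: y in {0}, choose 0; 2->0 ok
  pos 10: y in {0}, choose 0; 0->0 ok
  pos 11: y in {0}, choose 0; 0->0 ok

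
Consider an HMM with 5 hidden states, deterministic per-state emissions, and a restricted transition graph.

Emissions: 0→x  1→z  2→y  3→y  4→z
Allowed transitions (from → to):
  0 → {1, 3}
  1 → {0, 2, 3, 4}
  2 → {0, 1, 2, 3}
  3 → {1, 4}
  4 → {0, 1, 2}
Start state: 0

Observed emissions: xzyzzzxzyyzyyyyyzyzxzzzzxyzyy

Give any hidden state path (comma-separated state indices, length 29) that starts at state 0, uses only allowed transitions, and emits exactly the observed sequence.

  pos 0: x in {0}, choose 0; start
  pos 1: z in {1,4}, choose 1; 0->1 ok
  pos 2: y in {2,3}, choose 3; 1->3 ok
  pos 3: z in {1,4}, choose 4; 3->4 ok
  pos 4: z in {1,4}, choose 1; 4->1 ok
  pos 5: z in {1,4}, choose 4; 1->4 ok
  pos 6: x in {0}, choose 0; 4->0 ok
  pos 7: z in {1,4}, choose 1; 0->1 ok
  pos 8: y in {2,3}, choose 2; 1->2 ok
  pos 9: y in {2,3}, choose 3; 2->3 ok
  pos 10: z in {1,4}, choose 1; 3->1 ok
  pos 11: y in {2,3}, choose 2; 1->2 ok
  pos 12: y in {2,3}, choose 2; 2->2 ok
  pos 13: y in {2,3}, choose 2; 2->2 ok
  pos 14: y in {2,3}, choose 2; 2->2 ok
  pos 15: y in {2,3}, choose 3; 2->3 ok
  pos 16: z in {1,4}, choose 1; 3->1 ok
  pos 17: y in {2,3}, choose 3; 1->3 ok
  pos 18: z in {1,4}, choose 1; 3->1 ok
  pos 19: x in {0}, choose 0; 1->0 ok
  pos 20: z in {1,4}, choose 1; 0->1 ok
  pos 21: z in {1,4}, choose 4; 1->4 ok
  pos 22: z in {1,4}, choose 1; 4->1 ok
  pos 23: z in {1,4}, choose 4; 1->4 ok
  pos 24: x in {0}, choose 0; 4->0 ok
  pos 25: y in {2,3}, choose 3; 0->3 ok
  pos 26: z in {1,4}, choose 4; 3->4 ok
  pos 27: y in {2,3}, choose 2; 4->2 ok
  pos 28: y in {2,3}, choose 2; 2->2 ok

0,1,3,4,1,4,0,1,2,3,1,2,2,2,2,3,1,3,1,0,1,4,1,4,0,3,4,2,2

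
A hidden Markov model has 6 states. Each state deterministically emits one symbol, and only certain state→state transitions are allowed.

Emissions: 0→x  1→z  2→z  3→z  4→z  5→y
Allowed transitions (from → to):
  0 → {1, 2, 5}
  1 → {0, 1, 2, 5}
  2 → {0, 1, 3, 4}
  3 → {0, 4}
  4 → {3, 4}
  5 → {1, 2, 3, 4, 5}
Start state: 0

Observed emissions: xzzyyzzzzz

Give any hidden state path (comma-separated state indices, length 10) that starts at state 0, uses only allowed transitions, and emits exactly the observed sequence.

  0: obs=x cand={0} pick 0 [start]
  1: obs=z cand={1,2,3,4} pick 2 [0->2 ok]
  2: obs=z cand={1,2,3,4} pick 1 [2->1 ok]
  3: obs=y cand={5} pick 5 [1->5 ok]
  4: obs=y cand={5} pick 5 [5->5 ok]
  5: obs=z cand={1,2,3,4} pick 3 [5->3 ok]
  6: obs=z cand={1,2,3,4} pick 4 [3->4 ok]
  7: obs=z cand={1,2,3,4} pick 4 [4->4 ok]
  8: obs=z cand={1,2,3,4} pick 4 [4->4 ok]
  9: obs=z cand={1,2,3,4} pick 4 [4->4 ok]

0,2,1,5,5,3,4,4,4,4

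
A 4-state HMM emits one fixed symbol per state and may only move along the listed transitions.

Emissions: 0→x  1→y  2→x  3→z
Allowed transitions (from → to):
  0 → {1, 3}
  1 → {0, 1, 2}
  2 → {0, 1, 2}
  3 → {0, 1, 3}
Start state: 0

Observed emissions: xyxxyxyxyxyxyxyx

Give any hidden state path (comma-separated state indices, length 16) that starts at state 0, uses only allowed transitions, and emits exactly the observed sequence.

0,1,2,0,1,0,1,0,1,0,1,0,1,0,1,2

  t0 'x' -> {0,2}, take 0 (start)
  t1 'y' -> {1}, take 1 (0->1 ok)
  t2 'x' -> {0,2}, take 2 (1->2 ok)
  t3 'x' -> {0,2}, take 0 (2->0 ok)
  t4 'y' -> {1}, take 1 (0->1 ok)
  t5 'x' -> {0,2}, take 0 (1->0 ok)
  t6 'y' -> {1}, take 1 (0->1 ok)
  t7 'x' -> {0,2}, take 0 (1->0 ok)
  t8 'y' -> {1}, take 1 (0->1 ok)
  t9 'x' -> {0,2}, take 0 (1->0 ok)
  t10 'y' -> {1}, take 1 (0->1 ok)
  t11 'x' -> {0,2}, take 0 (1->0 ok)
  t12 'y' -> {1}, take 1 (0->1 ok)
  t13 'x' -> {0,2}, take 0 (1->0 ok)
  t14 'y' -> {1}, take 1 (0->1 ok)
  t15 'x' -> {0,2}, take 2 (1->2 ok)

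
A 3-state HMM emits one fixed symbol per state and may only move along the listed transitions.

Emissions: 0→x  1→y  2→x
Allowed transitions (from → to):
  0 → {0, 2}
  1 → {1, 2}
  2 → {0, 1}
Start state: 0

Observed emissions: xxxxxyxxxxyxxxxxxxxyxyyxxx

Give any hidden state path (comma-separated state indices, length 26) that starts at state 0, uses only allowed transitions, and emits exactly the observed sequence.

0,2,0,0,2,1,2,0,0,2,1,2,0,2,0,0,0,0,2,1,2,1,1,2,0,2

  pos 0: x in {0,2}, choose 0; start
  pos 1: x in {0,2}, choose 2; 0->2 ok
  pos 2: x in {0,2}, choose 0; 2->0 ok
  pos 3: x in {0,2}, choose 0; 0->0 ok
  pos 4: x in {0,2}, choose 2; 0->2 ok
  pos 5: y in {1}, choose 1; 2->1 ok
  pos 6: x in {0,2}, choose 2; 1->2 ok
  pos 7: x in {0,2}, choose 0; 2->0 ok
  pos 8: x in {0,2}, choose 0; 0->0 ok
  pos 9: x in {0,2}, choose 2; 0->2 ok
  pos 10: y in {1}, choose 1; 2->1 ok
  pos 11: x in {0,2}, choose 2; 1->2 ok
  pos 12: x in {0,2}, choose 0; 2->0 ok
  pos 13: x in {0,2}, choose 2; 0->2 ok
  pos 14: x in {0,2}, choose 0; 2->0 ok
  pos 15: x in {0,2}, choose 0; 0->0 ok
  pos 16: x in {0,2}, choose 0; 0->0 ok
  pos 17: x in {0,2}, choose 0; 0->0 ok
  pos 18: x in {0,2}, choose 2; 0->2 ok
  pos 19: y in {1}, choose 1; 2->1 ok
  pos 20: x in {0,2}, choose 2; 1->2 ok
  pos 21: y in {1}, choose 1; 2->1 ok
  pos 22: y in {1}, choose 1; 1->1 ok
  pos 23: x in {0,2}, choose 2; 1->2 ok
  pos 24: x in {0,2}, choose 0; 2->0 ok
  pos 25: x in {0,2}, choose 2; 0->2 ok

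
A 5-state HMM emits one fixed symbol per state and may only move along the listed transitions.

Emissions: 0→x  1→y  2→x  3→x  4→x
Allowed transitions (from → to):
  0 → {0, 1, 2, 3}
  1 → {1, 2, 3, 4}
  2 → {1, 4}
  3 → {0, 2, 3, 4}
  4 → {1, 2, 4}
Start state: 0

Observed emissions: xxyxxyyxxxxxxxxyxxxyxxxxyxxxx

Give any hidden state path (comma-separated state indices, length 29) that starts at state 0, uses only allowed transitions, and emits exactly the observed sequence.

  pos 0: x in {0,2,3,4}, choose 0; start
  pos 1: x in {0,2,3,4}, choose 2; 0->2 ok
  pos 2: y in {1}, choose 1; 2->1 ok
  pos 3: x in {0,2,3,4}, choose 4; 1->4 ok
  pos 4: x in {0,2,3,4}, choose 2; 4->2 ok
  pos 5: y in {1}, choose 1; 2->1 ok
  pos 6: y in {1}, choose 1; 1->1 ok
  pos 7: x in {0,2,3,4}, choose 4; 1->4 ok
  pos 8: x in {0,2,3,4}, choose 4; 4->4 ok
  pos 9: x in {0,2,3,4}, choose 4; 4->4 ok
  pos 10: x in {0,2,3,4}, choose 4; 4->4 ok
  pos 11: x in {0,2,3,4}, choose 4; 4->4 ok
  pos 12: x in {0,2,3,4}, choose 2; 4->2 ok
  pos 13: x in {0,2,3,4}, choose 4; 2->4 ok
  pos 14: x in {0,2,3,4}, choose 2; 4->2 ok
  pos 15: y in {1}, choose 1; 2->1 ok
  pos 16: x in {0,2,3,4}, choose 2; 1->2 ok
  pos 17: x in {0,2,3,4}, choose 4; 2->4 ok
  pos 18: x in {0,2,3,4}, choose 2; 4->2 ok
  pos 19: y in {1}, choose 1; 2->1 ok
  pos 20: x in {0,2,3,4}, choose 2; 1->2 ok
  pos 21: x in {0,2,3,4}, choose 4; 2->4 ok
  pos 22: x in {0,2,3,4}, choose 2; 4->2 ok
  pos 23: x in {0,2,3,4}, choose 4; 2->4 ok
  pos 24: y in {1}, choose 1; 4->1 ok
  pos 25: x in {0,2,3,4}, choose 2; 1->2 ok
  pos 26: x in {0,2,3,4}, choose 4; 2->4 ok
  pos 27: x in {0,2,3,4}, choose 4; 4->4 ok
  pos 28: x in {0,2,3,4}, choose 4; 4->4 ok

0,2,1,4,2,1,1,4,4,4,4,4,2,4,2,1,2,4,2,1,2,4,2,4,1,2,4,4,4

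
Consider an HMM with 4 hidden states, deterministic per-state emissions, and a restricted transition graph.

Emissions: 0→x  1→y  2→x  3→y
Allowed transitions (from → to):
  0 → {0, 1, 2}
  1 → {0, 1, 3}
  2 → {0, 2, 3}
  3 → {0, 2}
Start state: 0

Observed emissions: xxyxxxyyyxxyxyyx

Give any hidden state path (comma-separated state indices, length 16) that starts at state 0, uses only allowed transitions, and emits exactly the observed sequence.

0,2,3,0,2,0,1,1,3,0,2,3,0,1,3,0

  pos 0: x in {0,2}, choose 0; start
  pos 1: x in {0,2}, choose 2; 0->2 ok
  pos 2: y in {1,3}, choose 3; 2->3 ok
  pos 3: x in {0,2}, choose 0; 3->0 ok
  pos 4: x in {0,2}, choose 2; 0->2 ok
  pos 5: x in {0,2}, choose 0; 2->0 ok
  pos 6: y in {1,3}, choose 1; 0->1 ok
  pos 7: y in {1,3}, choose 1; 1->1 ok
  pos 8: y in {1,3}, choose 3; 1->3 ok
  pos 9: x in {0,2}, choose 0; 3->0 ok
  pos 10: x in {0,2}, choose 2; 0->2 ok
  pos 11: y in {1,3}, choose 3; 2->3 ok
  pos 12: x in {0,2}, choose 0; 3->0 ok
  pos 13: y in {1,3}, choose 1; 0->1 ok
  pos 14: y in {1,3}, choose 3; 1->3 ok
  pos 15: x in {0,2}, choose 0; 3->0 ok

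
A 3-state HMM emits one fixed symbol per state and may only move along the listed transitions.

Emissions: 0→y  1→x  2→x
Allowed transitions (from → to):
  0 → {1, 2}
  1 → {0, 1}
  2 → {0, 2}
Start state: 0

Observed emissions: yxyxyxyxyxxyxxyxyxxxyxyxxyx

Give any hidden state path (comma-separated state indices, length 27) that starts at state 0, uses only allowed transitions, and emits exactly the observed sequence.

  [0] y  {0}  => 0  start
  [1] x  {1,2}  => 1  0->1 ok
  [2] y  {0}  => 0  1->0 ok
  [3] x  {1,2}  => 2  0->2 ok
  [4] y  {0}  => 0  2->0 ok
  [5] x  {1,2}  => 1  0->1 ok
  [6] y  {0}  => 0  1->0 ok
  [7] x  {1,2}  => 1  0->1 ok
  [8] y  {0}  => 0  1->0 ok
  [9] x  {1,2}  => 2  0->2 ok
  [10] x  {1,2}  => 2  2->2 ok
  [11] y  {0}  => 0  2->0 ok
  [12] x  {1,2}  => 1  0->1 ok
  [13] x  {1,2}  => 1  1->1 ok
  [14] y  {0}  => 0  1->0 ok
  [15] x  {1,2}  => 1  0->1 ok
  [16] y  {0}  => 0  1->0 ok
  [17] x  {1,2}  => 2  0->2 ok
  [18] x  {1,2}  => 2  2->2 ok
  [19] x  {1,2}  => 2  2->2 ok
  [20] y  {0}  => 0  2->0 ok
  [21] x  {1,2}  => 1  0->1 ok
  [22] y  {0}  => 0  1->0 ok
  [23] x  {1,2}  => 1  0->1 ok
  [24] x  {1,2}  => 1  1->1 ok
  [25] y  {0}  => 0  1->0 ok
  [26] x  {1,2}  => 1  0->1 ok

0,1,0,2,0,1,0,1,0,2,2,0,1,1,0,1,0,2,2,2,0,1,0,1,1,0,1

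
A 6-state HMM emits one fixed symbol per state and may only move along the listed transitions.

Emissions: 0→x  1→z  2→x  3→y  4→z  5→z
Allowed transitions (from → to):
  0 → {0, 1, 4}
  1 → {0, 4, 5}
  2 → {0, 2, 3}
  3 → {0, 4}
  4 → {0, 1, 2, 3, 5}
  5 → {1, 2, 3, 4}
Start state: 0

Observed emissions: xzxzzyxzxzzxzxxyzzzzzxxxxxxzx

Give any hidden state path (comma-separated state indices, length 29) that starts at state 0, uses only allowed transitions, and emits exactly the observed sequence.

  pos 0: x in {0,2}, choose 0; start
  pos 1: z in {1,4,5}, choose 4; 0->4 ok
  pos 2: x in {0,2}, choose 0; 4->0 ok
  pos 3: z in {1,4,5}, choose 1; 0->1 ok
  pos 4: z in {1,4,5}, choose 5; 1->5 ok
  pos 5: y in {3}, choose 3; 5->3 ok
  pos 6: x in {0,2}, choose 0; 3->0 ok
  pos 7: z in {1,4,5}, choose 1; 0->1 ok
  pos 8: x in {0,2}, choose 0; 1->0 ok
  pos 9: z in {1,4,5}, choose 4; 0->4 ok
  pos 10: z in {1,4,5}, choose 1; 4->1 ok
  pos 11: x in {0,2}, choose 0; 1->0 ok
  pos 12: z in {1,4,5}, choose 4; 0->4 ok
  pos 13: x in {0,2}, choose 2; 4->2 ok
  pos 14: x in {0,2}, choose 2; 2->2 ok
  pos 15: y in {3}, choose 3; 2->3 ok
  pos 16: z in {1,4,5}, choose 4; 3->4 ok
  pos 17: z in {1,4,5}, choose 5; 4->5 ok
  pos 18: z in {1,4,5}, choose 1; 5->1 ok
  pos 19: z in {1,4,5}, choose 4; 1->4 ok
  pos 20: z in {1,4,5}, choose 5; 4->5 ok
  pos 21: x in {0,2}, choose 2; 5->2 ok
  pos 22: x in {0,2}, choose 2; 2->2 ok
  pos 23: x in {0,2}, choose 2; 2->2 ok
  pos 24: x in {0,2}, choose 2; 2->2 ok
  pos 25: x in {0,2}, choose 2; 2->2 ok
  pos 26: x in {0,2}, choose 0; 2->0 ok
  pos 27: z in {1,4,5}, choose 1; 0->1 ok
  pos 28: x in {0,2}, choose 0; 1->0 ok

0,4,0,1,5,3,0,1,0,4,1,0,4,2,2,3,4,5,1,4,5,2,2,2,2,2,0,1,0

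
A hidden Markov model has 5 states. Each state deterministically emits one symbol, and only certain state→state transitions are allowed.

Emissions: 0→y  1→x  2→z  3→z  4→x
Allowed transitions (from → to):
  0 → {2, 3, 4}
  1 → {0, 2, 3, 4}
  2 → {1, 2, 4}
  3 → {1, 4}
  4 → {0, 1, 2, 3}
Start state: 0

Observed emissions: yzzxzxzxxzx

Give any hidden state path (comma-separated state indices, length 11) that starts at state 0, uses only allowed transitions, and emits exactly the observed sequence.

0,2,2,1,2,4,3,1,4,3,1

  0: obs=y cand={0} pick 0 [start]
  1: obs=z cand={2,3} pick 2 [0->2 ok]
  2: obs=z cand={2,3} pick 2 [2->2 ok]
  3: obs=x cand={1,4} pick 1 [2->1 ok]
  4: obs=z cand={2,3} pick 2 [1->2 ok]
  5: obs=x cand={1,4} pick 4 [2->4 ok]
  6: obs=z cand={2,3} pick 3 [4->3 ok]
  7: obs=x cand={1,4} pick 1 [3->1 ok]
  8: obs=x cand={1,4} pick 4 [1->4 ok]
  9: obs=z cand={2,3} pick 3 [4->3 ok]
  10: obs=x cand={1,4} pick 1 [3->1 ok]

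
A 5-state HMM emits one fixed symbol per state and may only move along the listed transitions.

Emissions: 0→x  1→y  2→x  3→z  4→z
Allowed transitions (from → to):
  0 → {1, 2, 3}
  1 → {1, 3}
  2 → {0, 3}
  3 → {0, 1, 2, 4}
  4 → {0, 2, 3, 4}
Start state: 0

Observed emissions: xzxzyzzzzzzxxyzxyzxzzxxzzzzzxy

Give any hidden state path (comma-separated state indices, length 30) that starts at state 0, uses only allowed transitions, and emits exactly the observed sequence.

0,3,0,3,1,3,4,3,4,3,4,2,0,1,3,0,1,3,2,3,4,0,2,3,4,4,4,3,0,1

  pos 0: x in {0,2}, choose 0; start
  pos 1: z in {3,4}, choose 3; 0->3 ok
  pos 2: x in {0,2}, choose 0; 3->0 ok
  pos 3: z in {3,4}, choose 3; 0->3 ok
  pos 4: y in {1}, choose 1; 3->1 ok
  pos 5: z in {3,4}, choose 3; 1->3 ok
  pos 6: z in {3,4}, choose 4; 3->4 ok
  pos 7: z in {3,4}, choose 3; 4->3 ok
  pos 8: z in {3,4}, choose 4; 3->4 ok
  pos 9: z in {3,4}, choose 3; 4->3 ok
  pos 10: z in {3,4}, choose 4; 3->4 ok
  pos 11: x in {0,2}, choose 2; 4->2 ok
  pos 12: x in {0,2}, choose 0; 2->0 ok
  pos 13: y in {1}, choose 1; 0->1 ok
  pos 14: z in {3,4}, choose 3; 1->3 ok
  pos 15: x in {0,2}, choose 0; 3->0 ok
  pos 16: y in {1}, choose 1; 0->1 ok
  pos 17: z in {3,4}, choose 3; 1->3 ok
  pos 18: x in {0,2}, choose 2; 3->2 ok
  pos 19: z in {3,4}, choose 3; 2->3 ok
  pos 20: z in {3,4}, choose 4; 3->4 ok
  pos 21: x in {0,2}, choose 0; 4->0 ok
  pos 22: x in {0,2}, choose 2; 0->2 ok
  pos 23: z in {3,4}, choose 3; 2->3 ok
  pos 24: z in {3,4}, choose 4; 3->4 ok
  pos 25: z in {3,4}, choose 4; 4->4 ok
  pos 26: z in {3,4}, choose 4; 4->4 ok
  pos 27: z in {3,4}, choose 3; 4->3 ok
  pos 28: x in {0,2}, choose 0; 3->0 ok
  pos 29: y in {1}, choose 1; 0->1 ok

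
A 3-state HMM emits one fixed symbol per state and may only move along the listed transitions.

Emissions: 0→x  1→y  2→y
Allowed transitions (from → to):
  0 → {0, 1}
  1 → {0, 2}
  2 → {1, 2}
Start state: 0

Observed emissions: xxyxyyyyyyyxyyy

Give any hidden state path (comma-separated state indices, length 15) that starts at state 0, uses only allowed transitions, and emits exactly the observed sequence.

0,0,1,0,1,2,2,2,1,2,1,0,1,2,1

  t0 'x' -> {0}, take 0 (start)
  t1 'x' -> {0}, take 0 (0->0 ok)
  t2 'y' -> {1,2}, take 1 (0->1 ok)
  t3 'x' -> {0}, take 0 (1->0 ok)
  t4 'y' -> {1,2}, take 1 (0->1 ok)
  t5 'y' -> {1,2}, take 2 (1->2 ok)
  t6 'y' -> {1,2}, take 2 (2->2 ok)
  t7 'y' -> {1,2}, take 2 (2->2 ok)
  t8 'y' -> {1,2}, take 1 (2->1 ok)
  t9 'y' -> {1,2}, take 2 (1->2 ok)
  t10 'y' -> {1,2}, take 1 (2->1 ok)
  t11 'x' -> {0}, take 0 (1->0 ok)
  t12 'y' -> {1,2}, take 1 (0->1 ok)
  t13 'y' -> {1,2}, take 2 (1->2 ok)
  t14 'y' -> {1,2}, take 1 (2->1 ok)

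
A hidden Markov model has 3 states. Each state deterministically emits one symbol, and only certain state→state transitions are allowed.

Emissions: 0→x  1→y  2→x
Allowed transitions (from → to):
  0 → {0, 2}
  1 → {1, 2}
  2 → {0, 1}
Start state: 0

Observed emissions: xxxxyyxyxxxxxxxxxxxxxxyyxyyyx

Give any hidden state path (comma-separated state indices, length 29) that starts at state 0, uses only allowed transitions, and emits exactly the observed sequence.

0,2,0,2,1,1,2,1,2,0,2,0,0,0,0,0,0,0,0,2,0,2,1,1,2,1,1,1,2

  [0] x  {0,2}  => 0  start
  [1] x  {0,2}  => 2  0->2 ok
  [2] x  {0,2}  => 0  2->0 ok
  [3] x  {0,2}  => 2  0->2 ok
  [4] y  {1}  => 1  2->1 ok
  [5] y  {1}  => 1  1->1 ok
  [6] x  {0,2}  => 2  1->2 ok
  [7] y  {1}  => 1  2->1 ok
  [8] x  {0,2}  => 2  1->2 ok
  [9] x  {0,2}  => 0  2->0 ok
  [10] x  {0,2}  => 2  0->2 ok
  [11] x  {0,2}  => 0  2->0 ok
  [12] x  {0,2}  => 0  0->0 ok
  [13] x  {0,2}  => 0  0->0 ok
  [14] x  {0,2}  => 0  0->0 ok
  [15] x  {0,2}  => 0  0->0 ok
  [16] x  {0,2}  => 0  0->0 ok
  [17] x  {0,2}  => 0  0->0 ok
  [18] x  {0,2}  => 0  0->0 ok
  [19] x  {0,2}  => 2  0->2 ok
  [20] x  {0,2}  => 0  2->0 ok
  [21] x  {0,2}  => 2  0->2 ok
  [22] y  {1}  => 1  2->1 ok
  [23] y  {1}  => 1  1->1 ok
  [24] x  {0,2}  => 2  1->2 ok
  [25] y  {1}  => 1  2->1 ok
  [26] y  {1}  => 1  1->1 ok
  [27] y  {1}  => 1  1->1 ok
  [28] x  {0,2}  => 2  1->2 ok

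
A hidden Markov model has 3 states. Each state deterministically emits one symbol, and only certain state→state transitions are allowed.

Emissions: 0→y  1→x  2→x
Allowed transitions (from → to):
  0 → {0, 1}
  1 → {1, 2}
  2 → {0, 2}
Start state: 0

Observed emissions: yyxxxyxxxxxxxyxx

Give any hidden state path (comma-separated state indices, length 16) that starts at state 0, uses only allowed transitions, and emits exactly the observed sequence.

0,0,1,2,2,0,1,1,1,2,2,2,2,0,1,2

  pos 0: y in {0}, choose 0; start
  pos 1: y in {0}, choose 0; 0->0 ok
  pos 2: x in {1,2}, choose 1; 0->1 ok
  pos 3: x in {1,2}, choose 2; 1->2 ok
  pos 4: x in {1,2}, choose 2; 2->2 ok
  pos 5: y in {0}, choose 0; 2->0 ok
  pos 6: x in {1,2}, choose 1; 0->1 ok
  pos 7: x in {1,2}, choose 1; 1->1 ok
  pos 8: x in {1,2}, choose 1; 1->1 ok
  pos 9: x in {1,2}, choose 2; 1->2 ok
  pos 10: x in {1,2}, choose 2; 2->2 ok
  pos 11: x in {1,2}, choose 2; 2->2 ok
  pos 12: x in {1,2}, choose 2; 2->2 ok
  pos 13: y in {0}, choose 0; 2->0 ok
  pos 14: x in {1,2}, choose 1; 0->1 ok
  pos 15: x in {1,2}, choose 2; 1->2 ok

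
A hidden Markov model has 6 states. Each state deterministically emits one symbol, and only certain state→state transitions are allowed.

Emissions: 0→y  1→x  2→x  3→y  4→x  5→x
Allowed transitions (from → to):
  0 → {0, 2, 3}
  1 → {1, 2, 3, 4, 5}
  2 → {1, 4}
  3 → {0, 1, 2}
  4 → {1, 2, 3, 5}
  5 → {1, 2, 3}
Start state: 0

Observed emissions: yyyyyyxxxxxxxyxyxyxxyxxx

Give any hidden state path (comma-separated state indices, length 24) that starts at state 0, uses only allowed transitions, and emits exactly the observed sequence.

0,0,0,3,0,3,2,1,1,5,2,1,5,3,1,3,1,3,2,1,3,2,4,1

  pos 0: y in {0,3}, choose 0; start
  pos 1: y in {0,3}, choose 0; 0->0 ok
  pos 2: y in {0,3}, choose 0; 0->0 ok
  pos 3: y in {0,3}, choose 3; 0->3 ok
  pos 4: y in {0,3}, choose 0; 3->0 ok
  pos 5: y in {0,3}, choose 3; 0->3 ok
  pos 6: x in {1,2,4,5}, choose 2; 3->2 ok
  pos 7: x in {1,2,4,5}, choose 1; 2->1 ok
  pos 8: x in {1,2,4,5}, choose 1; 1->1 ok
  pos 9: x in {1,2,4,5}, choose 5; 1->5 ok
  pos 10: x in {1,2,4,5}, choose 2; 5->2 ok
  pos 11: x in {1,2,4,5}, choose 1; 2->1 ok
  pos 12: x in {1,2,4,5}, choose 5; 1->5 ok
  pos 13: y in {0,3}, choose 3; 5->3 ok
  pos 14: x in {1,2,4,5}, choose 1; 3->1 ok
  pos 15: y in {0,3}, choose 3; 1->3 ok
  pos 16: x in {1,2,4,5}, choose 1; 3->1 ok
  pos 17: y in {0,3}, choose 3; 1->3 ok
  pos 18: x in {1,2,4,5}, choose 2; 3->2 ok
  pos 19: x in {1,2,4,5}, choose 1; 2->1 ok
  pos 20: y in {0,3}, choose 3; 1->3 ok
  pos 21: x in {1,2,4,5}, choose 2; 3->2 ok
  pos 22: x in {1,2,4,5}, choose 4; 2->4 ok
  pos 23: x in {1,2,4,5}, choose 1; 4->1 ok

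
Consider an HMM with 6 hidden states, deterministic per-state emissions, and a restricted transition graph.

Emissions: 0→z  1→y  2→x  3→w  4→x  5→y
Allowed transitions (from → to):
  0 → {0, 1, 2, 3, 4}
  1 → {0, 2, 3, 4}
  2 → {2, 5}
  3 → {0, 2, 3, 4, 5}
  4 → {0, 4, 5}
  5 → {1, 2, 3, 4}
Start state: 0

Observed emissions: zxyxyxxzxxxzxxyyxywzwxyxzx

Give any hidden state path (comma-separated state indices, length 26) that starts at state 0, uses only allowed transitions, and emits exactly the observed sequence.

0,4,5,4,5,4,4,0,4,4,4,0,4,4,5,1,2,5,3,0,3,4,5,4,0,4

  0: obs=z cand={0} pick 0 [start]
  1: obs=x cand={2,4} pick 4 [0->4 ok]
  2: obs=y cand={1,5} pick 5 [4->5 ok]
  3: obs=x cand={2,4} pick 4 [5->4 ok]
  4: obs=y cand={1,5} pick 5 [4->5 ok]
  5: obs=x cand={2,4} pick 4 [5->4 ok]
  6: obs=x cand={2,4} pick 4 [4->4 ok]
  7: obs=z cand={0} pick 0 [4->0 ok]
  8: obs=x cand={2,4} pick 4 [0->4 ok]
  9: obs=x cand={2,4} pick 4 [4->4 ok]
  10: obs=x cand={2,4} pick 4 [4->4 ok]
  11: obs=z cand={0} pick 0 [4->0 ok]
  12: obs=x cand={2,4} pick 4 [0->4 ok]
  13: obs=x cand={2,4} pick 4 [4->4 ok]
  14: obs=y cand={1,5} pick 5 [4->5 ok]
  15: obs=y cand={1,5} pick 1 [5->1 ok]
  16: obs=x cand={2,4} pick 2 [1->2 ok]
  17: obs=y cand={1,5} pick 5 [2->5 ok]
  18: obs=w cand={3} pick 3 [5->3 ok]
  19: obs=z cand={0} pick 0 [3->0 ok]
  20: obs=w cand={3} pick 3 [0->3 ok]
  21: obs=x cand={2,4} pick 4 [3->4 ok]
  22: obs=y cand={1,5} pick 5 [4->5 ok]
  23: obs=x cand={2,4} pick 4 [5->4 ok]
  24: obs=z cand={0} pick 0 [4->0 ok]
  25: obs=x cand={2,4} pick 4 [0->4 ok]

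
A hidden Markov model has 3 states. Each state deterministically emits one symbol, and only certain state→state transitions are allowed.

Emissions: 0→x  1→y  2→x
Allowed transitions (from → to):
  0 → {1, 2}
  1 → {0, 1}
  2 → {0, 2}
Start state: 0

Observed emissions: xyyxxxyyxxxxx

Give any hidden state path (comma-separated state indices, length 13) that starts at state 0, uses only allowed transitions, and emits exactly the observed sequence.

  [0] x  {0,2}  => 0  start
  [1] y  {1}  => 1  0->1 ok
  [2] y  {1}  => 1  1->1 ok
  [3] x  {0,2}  => 0  1->0 ok
  [4] x  {0,2}  => 2  0->2 ok
  [5] x  {0,2}  => 0  2->0 ok
  [6] y  {1}  => 1  0->1 ok
  [7] y  {1}  => 1  1->1 ok
  [8] x  {0,2}  => 0  1->0 ok
  [9] x  {0,2}  => 2  0->2 ok
  [10] x  {0,2}  => 2  2->2 ok
  [11] x  {0,2}  => 2  2->2 ok
  [12] x  {0,2}  => 0  2->0 ok

0,1,1,0,2,0,1,1,0,2,2,2,0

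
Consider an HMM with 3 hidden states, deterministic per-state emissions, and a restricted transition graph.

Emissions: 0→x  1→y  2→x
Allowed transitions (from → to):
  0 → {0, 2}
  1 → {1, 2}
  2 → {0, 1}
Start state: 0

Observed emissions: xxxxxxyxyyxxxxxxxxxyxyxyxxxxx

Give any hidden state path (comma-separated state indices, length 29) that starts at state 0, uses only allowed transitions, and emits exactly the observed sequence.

  pos 0: x in {0,2}, choose 0; start
  pos 1: x in {0,2}, choose 2; 0->2 ok
  pos 2: x in {0,2}, choose 0; 2->0 ok
  pos 3: x in {0,2}, choose 0; 0->0 ok
  pos 4: x in {0,2}, choose 0; 0->0 ok
  pos 5: x in {0,2}, choose 2; 0->2 ok
  pos 6: y in {1}, choose 1; 2->1 ok
  pos 7: x in {0,2}, choose 2; 1->2 ok
  pos 8: y in {1}, choose 1; 2->1 ok
  pos 9: y in {1}, choose 1; 1->1 ok
  pos 10: x in {0,2}, choose 2; 1->2 ok
  pos 11: x in {0,2}, choose 0; 2->0 ok
  pos 12: x in {0,2}, choose 2; 0->2 ok
  pos 13: x in {0,2}, choose 0; 2->0 ok
  pos 14: x in {0,2}, choose 0; 0->0 ok
  pos 15: x in {0,2}, choose 0; 0->0 ok
  pos 16: x in {0,2}, choose 2; 0->2 ok
  pos 17: x in {0,2}, choose 0; 2->0 ok
  pos 18: x in {0,2}, choose 2; 0->2 ok
  pos 19: y in {1}, choose 1; 2->1 ok
  pos 20: x in {0,2}, choose 2; 1->2 ok
  pos 21: y in {1}, choose 1; 2->1 ok
  pos 22: x in {0,2}, choose 2; 1->2 ok
  pos 23: y in {1}, choose 1; 2->1 ok
  pos 24: x in {0,2}, choose 2; 1->2 ok
  pos 25: x in {0,2}, choose 0; 2->0 ok
  pos 26: x in {0,2}, choose 0; 0->0 ok
  pos 27: x in {0,2}, choose 0; 0->0 ok
  pos 28: x in {0,2}, choose 0; 0->0 ok

0,2,0,0,0,2,1,2,1,1,2,0,2,0,0,0,2,0,2,1,2,1,2,1,2,0,0,0,0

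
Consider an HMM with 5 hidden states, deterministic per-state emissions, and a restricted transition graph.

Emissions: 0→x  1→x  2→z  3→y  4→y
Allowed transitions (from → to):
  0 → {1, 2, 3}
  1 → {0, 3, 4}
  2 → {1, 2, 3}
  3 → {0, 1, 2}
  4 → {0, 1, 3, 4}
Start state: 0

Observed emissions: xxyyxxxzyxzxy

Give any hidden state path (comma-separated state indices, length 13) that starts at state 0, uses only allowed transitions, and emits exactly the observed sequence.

  0: obs=x cand={0,1} pick 0 [start]
  1: obs=x cand={0,1} pick 1 [0->1 ok]
  2: obs=y cand={3,4} pick 4 [1->4 ok]
  3: obs=y cand={3,4} pick 4 [4->4 ok]
  4: obs=x cand={0,1} pick 0 [4->0 ok]
  5: obs=x cand={0,1} pick 1 [0->1 ok]
  6: obs=x cand={0,1} pick 0 [1->0 ok]
  7: obs=z cand={2} pick 2 [0->2 ok]
  8: obs=y cand={3,4} pick 3 [2->3 ok]
  9: obs=x cand={0,1} pick 0 [3->0 ok]
  10: obs=z cand={2} pick 2 [0->2 ok]
  11: obs=x cand={0,1} pick 1 [2->1 ok]
  12: obs=y cand={3,4} pick 4 [1->4 ok]

0,1,4,4,0,1,0,2,3,0,2,1,4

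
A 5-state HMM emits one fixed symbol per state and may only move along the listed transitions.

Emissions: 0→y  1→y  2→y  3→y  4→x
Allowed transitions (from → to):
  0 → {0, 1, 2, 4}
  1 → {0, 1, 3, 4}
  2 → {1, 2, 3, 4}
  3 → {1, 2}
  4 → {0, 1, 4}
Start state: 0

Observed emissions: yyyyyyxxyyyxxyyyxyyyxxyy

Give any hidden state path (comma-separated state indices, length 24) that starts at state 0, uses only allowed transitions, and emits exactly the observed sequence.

  t0 'y' -> {0,1,2,3}, take 0 (start)
  t1 'y' -> {0,1,2,3}, take 1 (0->1 ok)
  t2 'y' -> {0,1,2,3}, take 3 (1->3 ok)
  t3 'y' -> {0,1,2,3}, take 2 (3->2 ok)
  t4 'y' -> {0,1,2,3}, take 2 (2->2 ok)
  t5 'y' -> {0,1,2,3}, take 2 (2->2 ok)
  t6 'x' -> {4}, take 4 (2->4 ok)
  t7 'x' -> {4}, take 4 (4->4 ok)
  t8 'y' -> {0,1,2,3}, take 1 (4->1 ok)
  t9 'y' -> {0,1,2,3}, take 1 (1->1 ok)
  t10 'y' -> {0,1,2,3}, take 1 (1->1 ok)
  t11 'x' -> {4}, take 4 (1->4 ok)
  t12 'x' -> {4}, take 4 (4->4 ok)
  t13 'y' -> {0,1,2,3}, take 1 (4->1 ok)
  t14 'y' -> {0,1,2,3}, take 1 (1->1 ok)
  t15 'y' -> {0,1,2,3}, take 1 (1->1 ok)
  t16 'x' -> {4}, take 4 (1->4 ok)
  t17 'y' -> {0,1,2,3}, take 0 (4->0 ok)
  t18 'y' -> {0,1,2,3}, take 0 (0->0 ok)
  t19 'y' -> {0,1,2,3}, take 1 (0->1 ok)
  t20 'x' -> {4}, take 4 (1->4 ok)
  t21 'x' -> {4}, take 4 (4->4 ok)
  t22 'y' -> {0,1,2,3}, take 0 (4->0 ok)
  t23 'y' -> {0,1,2,3}, take 1 (0->1 ok)

0,1,3,2,2,2,4,4,1,1,1,4,4,1,1,1,4,0,0,1,4,4,0,1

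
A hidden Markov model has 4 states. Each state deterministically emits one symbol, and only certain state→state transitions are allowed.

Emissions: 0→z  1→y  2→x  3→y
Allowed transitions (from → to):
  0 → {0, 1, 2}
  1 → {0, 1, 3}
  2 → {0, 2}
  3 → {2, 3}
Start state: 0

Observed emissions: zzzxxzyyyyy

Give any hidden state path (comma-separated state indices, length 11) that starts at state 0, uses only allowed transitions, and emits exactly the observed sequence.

0,0,0,2,2,0,1,1,1,3,3

  t0 'z' -> {0}, take 0 (start)
  t1 'z' -> {0}, take 0 (0->0 ok)
  t2 'z' -> {0}, take 0 (0->0 ok)
  t3 'x' -> {2}, take 2 (0->2 ok)
  t4 'x' -> {2}, take 2 (2->2 ok)
  t5 'z' -> {0}, take 0 (2->0 ok)
  t6 'y' -> {1,3}, take 1 (0->1 ok)
  t7 'y' -> {1,3}, take 1 (1->1 ok)
  t8 'y' -> {1,3}, take 1 (1->1 ok)
  t9 'y' -> {1,3}, take 3 (1->3 ok)
  t10 'y' -> {1,3}, take 3 (3->3 ok)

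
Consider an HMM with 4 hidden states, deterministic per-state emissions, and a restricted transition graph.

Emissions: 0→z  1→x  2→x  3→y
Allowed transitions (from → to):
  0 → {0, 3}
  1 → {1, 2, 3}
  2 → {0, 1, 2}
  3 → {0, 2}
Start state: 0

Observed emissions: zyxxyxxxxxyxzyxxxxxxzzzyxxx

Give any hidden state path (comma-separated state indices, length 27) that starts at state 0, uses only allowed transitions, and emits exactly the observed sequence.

  pos 0: z in {0}, choose 0; start
  pos 1: y in {3}, choose 3; 0->3 ok
  pos 2: x in {1,2}, choose 2; 3->2 ok
  pos 3: x in {1,2}, choose 1; 2->1 ok
  pos 4: y in {3}, choose 3; 1->3 ok
  pos 5: x in {1,2}, choose 2; 3->2 ok
  pos 6: x in {1,2}, choose 2; 2->2 ok
  pos 7: x in {1,2}, choose 2; 2->2 ok
  pos 8: x in {1,2}, choose 2; 2->2 ok
  pos 9: x in {1,2}, choose 1; 2->1 ok
  pos 10: y in {3}, choose 3; 1->3 ok
  pos 11: x in {1,2}, choose 2; 3->2 ok
  pos 12: z in {0}, choose 0; 2->0 ok
  pos 13: y in {3}, choose 3; 0->3 ok
  pos 14: x in {1,2}, choose 2; 3->2 ok
  pos 15: x in {1,2}, choose 2; 2->2 ok
  pos 16: x in {1,2}, choose 1; 2->1 ok
  pos 17: x in {1,2}, choose 2; 1->2 ok
  pos 18: x in {1,2}, choose 1; 2->1 ok
  pos 19: x in {1,2}, choose 2; 1->2 ok
  pos 20: z in {0}, choose 0; 2->0 ok
  pos 21: z in {0}, choose 0; 0->0 ok
  pos 22: z in {0}, choose 0; 0->0 ok
  pos 23: y in {3}, choose 3; 0->3 ok
  pos 24: x in {1,2}, choose 2; 3->2 ok
  pos 25: x in {1,2}, choose 1; 2->1 ok
  pos 26: x in {1,2}, choose 1; 1->1 ok

0,3,2,1,3,2,2,2,2,1,3,2,0,3,2,2,1,2,1,2,0,0,0,3,2,1,1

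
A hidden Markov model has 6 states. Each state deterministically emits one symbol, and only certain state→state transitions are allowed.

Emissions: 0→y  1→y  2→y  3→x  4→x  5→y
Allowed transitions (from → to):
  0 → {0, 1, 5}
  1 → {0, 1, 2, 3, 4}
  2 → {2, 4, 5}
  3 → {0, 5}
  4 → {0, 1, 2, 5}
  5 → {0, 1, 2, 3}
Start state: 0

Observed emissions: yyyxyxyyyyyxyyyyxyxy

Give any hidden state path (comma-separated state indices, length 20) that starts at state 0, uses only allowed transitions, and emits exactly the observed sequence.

  [0] y  {0,1,2,5}  => 0  start
  [1] y  {0,1,2,5}  => 5  0->5 ok
  [2] y  {0,1,2,5}  => 1  5->1 ok
  [3] x  {3,4}  => 3  1->3 ok
  [4] y  {0,1,2,5}  => 5  3->5 ok
  [5] x  {3,4}  => 3  5->3 ok
  [6] y  {0,1,2,5}  => 5  3->5 ok
  [7] y  {0,1,2,5}  => 2  5->2 ok
  [8] y  {0,1,2,5}  => 5  2->5 ok
  [9] y  {0,1,2,5}  => 0  5->0 ok
  [10] y  {0,1,2,5}  => 5  0->5 ok
  [11] x  {3,4}  => 3  5->3 ok
  [12] y  {0,1,2,5}  => 0  3->0 ok
  [13] y  {0,1,2,5}  => 5  0->5 ok
  [14] y  {0,1,2,5}  => 0  5->0 ok
  [15] y  {0,1,2,5}  => 1  0->1 ok
  [16] x  {3,4}  => 4  1->4 ok
  [17] y  {0,1,2,5}  => 1  4->1 ok
  [18] x  {3,4}  => 3  1->3 ok
  [19] y  {0,1,2,5}  => 0  3->0 ok

0,5,1,3,5,3,5,2,5,0,5,3,0,5,0,1,4,1,3,0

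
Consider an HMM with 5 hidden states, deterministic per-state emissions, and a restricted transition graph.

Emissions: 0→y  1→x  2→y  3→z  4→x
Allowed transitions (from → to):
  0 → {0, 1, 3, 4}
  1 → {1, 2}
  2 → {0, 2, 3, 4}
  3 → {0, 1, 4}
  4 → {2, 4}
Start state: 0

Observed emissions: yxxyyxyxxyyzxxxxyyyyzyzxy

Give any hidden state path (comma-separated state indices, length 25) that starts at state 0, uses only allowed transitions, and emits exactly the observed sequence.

0,4,4,2,0,1,2,4,4,2,2,3,1,1,1,1,2,2,0,0,3,0,3,4,2

  0: obs=y cand={0,2} pick 0 [start]
  1: obs=x cand={1,4} pick 4 [0->4 ok]
  2: obs=x cand={1,4} pick 4 [4->4 ok]
  3: obs=y cand={0,2} pick 2 [4->2 ok]
  4: obs=y cand={0,2} pick 0 [2->0 ok]
  5: obs=x cand={1,4} pick 1 [0->1 ok]
  6: obs=y cand={0,2} pick 2 [1->2 ok]
  7: obs=x cand={1,4} pick 4 [2->4 ok]
  8: obs=x cand={1,4} pick 4 [4->4 ok]
  9: obs=y cand={0,2} pick 2 [4->2 ok]
  10: obs=y cand={0,2} pick 2 [2->2 ok]
  11: obs=z cand={3} pick 3 [2->3 ok]
  12: obs=x cand={1,4} pick 1 [3->1 ok]
  13: obs=x cand={1,4} pick 1 [1->1 ok]
  14: obs=x cand={1,4} pick 1 [1->1 ok]
  15: obs=x cand={1,4} pick 1 [1->1 ok]
  16: obs=y cand={0,2} pick 2 [1->2 ok]
  17: obs=y cand={0,2} pick 2 [2->2 ok]
  18: obs=y cand={0,2} pick 0 [2->0 ok]
  19: obs=y cand={0,2} pick 0 [0->0 ok]
  20: obs=z cand={3} pick 3 [0->3 ok]
  21: obs=y cand={0,2} pick 0 [3->0 ok]
  22: obs=z cand={3} pick 3 [0->3 ok]
  23: obs=x cand={1,4} pick 4 [3->4 ok]
  24: obs=y cand={0,2} pick 2 [4->2 ok]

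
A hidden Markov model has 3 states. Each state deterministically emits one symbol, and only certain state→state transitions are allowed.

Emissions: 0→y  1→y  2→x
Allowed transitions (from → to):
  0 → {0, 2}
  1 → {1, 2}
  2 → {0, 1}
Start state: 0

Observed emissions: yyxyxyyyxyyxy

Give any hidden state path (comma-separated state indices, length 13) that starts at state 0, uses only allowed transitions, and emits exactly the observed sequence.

  t0 'y' -> {0,1}, take 0 (start)
  t1 'y' -> {0,1}, take 0 (0->0 ok)
  t2 'x' -> {2}, take 2 (0->2 ok)
  t3 'y' -> {0,1}, take 1 (2->1 ok)
  t4 'x' -> {2}, take 2 (1->2 ok)
  t5 'y' -> {0,1}, take 1 (2->1 ok)
  t6 'y' -> {0,1}, take 1 (1->1 ok)
  t7 'y' -> {0,1}, take 1 (1->1 ok)
  t8 'x' -> {2}, take 2 (1->2 ok)
  t9 'y' -> {0,1}, take 1 (2->1 ok)
  t10 'y' -> {0,1}, take 1 (1->1 ok)
  t11 'x' -> {2}, take 2 (1->2 ok)
  t12 'y' -> {0,1}, take 0 (2->0 ok)

0,0,2,1,2,1,1,1,2,1,1,2,0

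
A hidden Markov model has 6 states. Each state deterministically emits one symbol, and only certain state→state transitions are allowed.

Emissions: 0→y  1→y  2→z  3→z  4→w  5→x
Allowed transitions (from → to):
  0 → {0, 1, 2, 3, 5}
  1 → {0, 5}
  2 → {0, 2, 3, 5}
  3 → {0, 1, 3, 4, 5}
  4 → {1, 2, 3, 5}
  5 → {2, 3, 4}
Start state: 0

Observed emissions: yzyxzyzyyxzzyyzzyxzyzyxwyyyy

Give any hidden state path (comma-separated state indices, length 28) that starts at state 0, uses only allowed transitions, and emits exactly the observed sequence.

0,3,1,5,3,0,2,0,1,5,2,2,0,0,3,3,0,5,3,0,3,1,5,4,1,0,0,1

  0: obs=y cand={0,1} pick 0 [start]
  1: obs=z cand={2,3} pick 3 [0->3 ok]
  2: obs=y cand={0,1} pick 1 [3->1 ok]
  3: obs=x cand={5} pick 5 [1->5 ok]
  4: obs=z cand={2,3} pick 3 [5->3 ok]
  5: obs=y cand={0,1} pick 0 [3->0 ok]
  6: obs=z cand={2,3} pick 2 [0->2 ok]
  7: obs=y cand={0,1} pick 0 [2->0 ok]
  8: obs=y cand={0,1} pick 1 [0->1 ok]
  9: obs=x cand={5} pick 5 [1->5 ok]
  10: obs=z cand={2,3} pick 2 [5->2 ok]
  11: obs=z cand={2,3} pick 2 [2->2 ok]
  12: obs=y cand={0,1} pick 0 [2->0 ok]
  13: obs=y cand={0,1} pick 0 [0->0 ok]
  14: obs=z cand={2,3} pick 3 [0->3 ok]
  15: obs=z cand={2,3} pick 3 [3->3 ok]
  16: obs=y cand={0,1} pick 0 [3->0 ok]
  17: obs=x cand={5} pick 5 [0->5 ok]
  18: obs=z cand={2,3} pick 3 [5->3 ok]
  19: obs=y cand={0,1} pick 0 [3->0 ok]
  20: obs=z cand={2,3} pick 3 [0->3 ok]
  21: obs=y cand={0,1} pick 1 [3->1 ok]
  22: obs=x cand={5} pick 5 [1->5 ok]
  23: obs=w cand={4} pick 4 [5->4 ok]
  24: obs=y cand={0,1} pick 1 [4->1 ok]
  25: obs=y cand={0,1} pick 0 [1->0 ok]
  26: obs=y cand={0,1} pick 0 [0->0 ok]
  27: obs=y cand={0,1} pick 1 [0->1 ok]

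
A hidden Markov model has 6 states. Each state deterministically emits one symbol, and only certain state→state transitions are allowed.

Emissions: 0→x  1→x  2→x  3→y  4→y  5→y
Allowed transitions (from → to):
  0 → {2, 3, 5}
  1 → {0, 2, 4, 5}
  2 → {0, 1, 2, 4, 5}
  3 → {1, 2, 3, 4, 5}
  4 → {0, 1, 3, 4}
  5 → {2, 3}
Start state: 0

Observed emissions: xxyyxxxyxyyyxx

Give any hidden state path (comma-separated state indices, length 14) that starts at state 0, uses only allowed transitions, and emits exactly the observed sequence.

  t0 'x' -> {0,1,2}, take 0 (start)
  t1 'x' -> {0,1,2}, take 2 (0->2 ok)
  t2 'y' -> {3,4,5}, take 4 (2->4 ok)
  t3 'y' -> {3,4,5}, take 4 (4->4 ok)
  t4 'x' -> {0,1,2}, take 1 (4->1 ok)
  t5 'x' -> {0,1,2}, take 0 (1->0 ok)
  t6 'x' -> {0,1,2}, take 2 (0->2 ok)
  t7 'y' -> {3,4,5}, take 5 (2->5 ok)
  t8 'x' -> {0,1,2}, take 2 (5->2 ok)
  t9 'y' -> {3,4,5}, take 4 (2->4 ok)
  t10 'y' -> {3,4,5}, take 3 (4->3 ok)
  t11 'y' -> {3,4,5}, take 4 (3->4 ok)
  t12 'x' -> {0,1,2}, take 1 (4->1 ok)
  t13 'x' -> {0,1,2}, take 2 (1->2 ok)

0,2,4,4,1,0,2,5,2,4,3,4,1,2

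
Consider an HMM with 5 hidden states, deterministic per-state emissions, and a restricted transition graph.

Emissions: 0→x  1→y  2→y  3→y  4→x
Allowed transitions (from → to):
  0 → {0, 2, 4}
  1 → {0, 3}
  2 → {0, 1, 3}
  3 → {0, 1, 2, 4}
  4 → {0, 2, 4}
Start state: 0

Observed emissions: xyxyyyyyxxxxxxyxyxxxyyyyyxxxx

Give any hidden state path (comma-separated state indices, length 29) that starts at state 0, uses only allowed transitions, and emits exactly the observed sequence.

0,2,0,2,3,1,3,1,0,4,4,4,0,0,2,0,2,0,4,0,2,3,2,3,1,0,4,0,4

  0: obs=x cand={0,4} pick 0 [start]
  1: obs=y cand={1,2,3} pick 2 [0->2 ok]
  2: obs=x cand={0,4} pick 0 [2->0 ok]
  3: obs=y cand={1,2,3} pick 2 [0->2 ok]
  4: obs=y cand={1,2,3} pick 3 [2->3 ok]
  5: obs=y cand={1,2,3} pick 1 [3->1 ok]
  6: obs=y cand={1,2,3} pick 3 [1->3 ok]
  7: obs=y cand={1,2,3} pick 1 [3->1 ok]
  8: obs=x cand={0,4} pick 0 [1->0 ok]
  9: obs=x cand={0,4} pick 4 [0->4 ok]
  10: obs=x cand={0,4} pick 4 [4->4 ok]
  11: obs=x cand={0,4} pick 4 [4->4 ok]
  12: obs=x cand={0,4} pick 0 [4->0 ok]
  13: obs=x cand={0,4} pick 0 [0->0 ok]
  14: obs=y cand={1,2,3} pick 2 [0->2 ok]
  15: obs=x cand={0,4} pick 0 [2->0 ok]
  16: obs=y cand={1,2,3} pick 2 [0->2 ok]
  17: obs=x cand={0,4} pick 0 [2->0 ok]
  18: obs=x cand={0,4} pick 4 [0->4 ok]
  19: obs=x cand={0,4} pick 0 [4->0 ok]
  20: obs=y cand={1,2,3} pick 2 [0->2 ok]
  21: obs=y cand={1,2,3} pick 3 [2->3 ok]
  22: obs=y cand={1,2,3} pick 2 [3->2 ok]
  23: obs=y cand={1,2,3} pick 3 [2->3 ok]
  24: obs=y cand={1,2,3} pick 1 [3->1 ok]
  25: obs=x cand={0,4} pick 0 [1->0 ok]
  26: obs=x cand={0,4} pick 4 [0->4 ok]
  27: obs=x cand={0,4} pick 0 [4->0 ok]
  28: obs=x cand={0,4} pick 4 [0->4 ok]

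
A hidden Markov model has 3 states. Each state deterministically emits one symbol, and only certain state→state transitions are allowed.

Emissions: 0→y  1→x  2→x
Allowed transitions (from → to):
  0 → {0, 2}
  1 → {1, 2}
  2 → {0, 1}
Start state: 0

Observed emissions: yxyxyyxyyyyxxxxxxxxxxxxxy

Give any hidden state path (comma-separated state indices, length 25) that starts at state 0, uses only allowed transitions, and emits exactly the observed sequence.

0,2,0,2,0,0,2,0,0,0,0,2,1,2,1,1,1,1,1,2,1,1,1,2,0

  t0 'y' -> {0}, take 0 (start)
  t1 'x' -> {1,2}, take 2 (0->2 ok)
  t2 'y' -> {0}, take 0 (2->0 ok)
  t3 'x' -> {1,2}, take 2 (0->2 ok)
  t4 'y' -> {0}, take 0 (2->0 ok)
  t5 'y' -> {0}, take 0 (0->0 ok)
  t6 'x' -> {1,2}, take 2 (0->2 ok)
  t7 'y' -> {0}, take 0 (2->0 ok)
  t8 'y' -> {0}, take 0 (0->0 ok)
  t9 'y' -> {0}, take 0 (0->0 ok)
  t10 'y' -> {0}, take 0 (0->0 ok)
  t11 'x' -> {1,2}, take 2 (0->2 ok)
  t12 'x' -> {1,2}, take 1 (2->1 ok)
  t13 'x' -> {1,2}, take 2 (1->2 ok)
  t14 'x' -> {1,2}, take 1 (2->1 ok)
  t15 'x' -> {1,2}, take 1 (1->1 ok)
  t16 'x' -> {1,2}, take 1 (1->1 ok)
  t17 'x' -> {1,2}, take 1 (1->1 ok)
  t18 'x' -> {1,2}, take 1 (1->1 ok)
  t19 'x' -> {1,2}, take 2 (1->2 ok)
  t20 'x' -> {1,2}, take 1 (2->1 ok)
  t21 'x' -> {1,2}, take 1 (1->1 ok)
  t22 'x' -> {1,2}, take 1 (1->1 ok)
  t23 'x' -> {1,2}, take 2 (1->2 ok)
  t24 'y' -> {0}, take 0 (2->0 ok)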